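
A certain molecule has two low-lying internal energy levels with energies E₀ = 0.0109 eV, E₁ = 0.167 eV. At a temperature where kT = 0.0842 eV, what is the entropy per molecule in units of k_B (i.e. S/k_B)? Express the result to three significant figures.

0.397

Eᵢ/kT = 0.12945, 1.9834.
Z = Σ e^(−Eᵢ/kT) = e^(−0.12945) + e^(−1.9834) = 0.87858 + 0.13760 = 1.0162.
⟨E⟩ = Σ EᵢPᵢ = 0.032037 eV.
S/k_B = ln Z + ⟨E⟩/kT = ln(1.0162) + 0.032037/0.0842 = 0.016070 + 0.38049 = 0.397.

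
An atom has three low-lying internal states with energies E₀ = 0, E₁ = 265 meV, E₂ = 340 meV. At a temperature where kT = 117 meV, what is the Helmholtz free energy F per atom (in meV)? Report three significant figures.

-17.2 meV

Eᵢ/kT = 0, 2.2650, 2.9060.
Z = Σ e^(−Eᵢ/kT) = e^(−0) + e^(−2.2650) + e^(−2.9060) = 1.0000 + 0.10383 + 0.054694 = 1.1585.
F = −kT ln Z = −117 × ln(1.1585) = −117 × 0.14713 = -17.2 meV.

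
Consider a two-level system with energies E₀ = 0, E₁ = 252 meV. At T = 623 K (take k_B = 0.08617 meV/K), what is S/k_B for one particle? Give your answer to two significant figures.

0.052

k_BT = 0.08617 × 623 K = 53.68 meV.
Eᵢ/kT = 0, 4.694.
Z = Σ e^(−Eᵢ/kT) = e^(−0) + e^(−4.694) = 1.000 + 0.009150 = 1.009.
⟨E⟩ = Σ EᵢPᵢ = 2.285 meV.
S/k_B = ln Z + ⟨E⟩/kT = ln(1.009) + 2.285/53.68 = 0.008960 + 0.04257 = 0.052.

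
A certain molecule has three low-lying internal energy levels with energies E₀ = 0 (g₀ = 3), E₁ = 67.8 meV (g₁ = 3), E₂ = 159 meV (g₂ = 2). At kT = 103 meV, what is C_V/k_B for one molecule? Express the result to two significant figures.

0.23

Eᵢ/kT = 0, 0.6583, 1.544.
Z = Σ gᵢe^(−Eᵢ/kT) = 3·e^(−0) + 3·e^(−0.6583) + 2·e^(−1.544) = 3.000 + 1.553 + 0.4271 = 4.980.
⟨E⟩ = 34.78 meV, ⟨E²⟩ = 3602 meV².
C_V/k_B = (⟨E²⟩ − ⟨E⟩²)/(kT)² = (3602 − 1210)/10610 = 0.23.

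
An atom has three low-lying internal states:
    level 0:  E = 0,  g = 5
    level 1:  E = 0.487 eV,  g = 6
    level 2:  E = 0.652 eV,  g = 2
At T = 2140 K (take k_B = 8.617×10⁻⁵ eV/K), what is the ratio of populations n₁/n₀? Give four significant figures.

0.08555

k_BT = 8.617×10⁻⁵ × 2140 K = 0.184404 eV.
n₁/n₀ = (g₁/g₀) exp[−(E₁−E₀)/kT] = (6/5) × exp(−(0.487 eV)/(0.184404 eV)) = (6/5) × exp(-2.64094) = 0.08555.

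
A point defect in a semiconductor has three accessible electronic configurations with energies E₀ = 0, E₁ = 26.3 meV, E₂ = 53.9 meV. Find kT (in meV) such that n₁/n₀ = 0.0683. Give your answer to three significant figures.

n₁/n₀ = exp[−(E₁−E₀)/kT] = 0.0683.
⇒ (E₁−E₀)/kT = ln(1/0.0683) = ln(14.641) = 2.6838.
kT = 26.3 meV / 2.6838 = 9.80 meV.

9.80 meV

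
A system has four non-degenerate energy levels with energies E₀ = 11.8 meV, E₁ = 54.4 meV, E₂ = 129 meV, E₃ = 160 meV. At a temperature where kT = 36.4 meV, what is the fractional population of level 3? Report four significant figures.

0.01247

Eᵢ/kT = 0.324176, 1.49451, 3.54396, 4.39560.
Z = Σ e^(−Eᵢ/kT) = e^(−0.324176) + e^(−1.49451) + e^(−3.54396) + e^(−4.39560) = 0.723123 + 0.224359 + 0.0288987 + 0.0123315 = 0.988712.
P₃ = e^(−E₃/kT) / Z = 0.0123315/0.988712 = 0.01247.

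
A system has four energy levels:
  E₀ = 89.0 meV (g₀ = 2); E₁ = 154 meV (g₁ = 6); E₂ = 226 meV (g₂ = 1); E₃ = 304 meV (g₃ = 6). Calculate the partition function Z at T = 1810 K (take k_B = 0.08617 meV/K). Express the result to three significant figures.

Z = 4.45

k_BT = 0.08617 × 1810 K = 155.97 meV.
Eᵢ/kT = 0.57062, 0.98737, 1.4490, 1.9491.
Z = Σ gᵢe^(−Eᵢ/kT) = 2·e^(−0.57062) + 6·e^(−0.98737) + 1·e^(−1.4490) + 6·e^(−1.9491) = 1.1303 + 2.2353 + 0.23480 + 0.85441 = 4.4548.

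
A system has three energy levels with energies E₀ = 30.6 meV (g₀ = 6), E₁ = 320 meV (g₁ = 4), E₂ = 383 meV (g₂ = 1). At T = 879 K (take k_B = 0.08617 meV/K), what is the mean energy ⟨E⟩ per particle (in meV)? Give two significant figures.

35 meV

k_BT = 0.08617 × 879 K = 75.74 meV.
Eᵢ/kT = 0.4040, 4.225, 5.057.
Z = Σ gᵢe^(−Eᵢ/kT) = 6·e^(−0.4040) + 4·e^(−4.225) + 1·e^(−5.057) = 4.006 + 0.05850 + 0.006365 = 4.071.
⟨E⟩ = Σ Eᵢ gᵢe^(−Eᵢ/kT) / Z = (30.6·4.006 + 320·0.05850 + 383·0.006365) / 4.071 = 35 meV.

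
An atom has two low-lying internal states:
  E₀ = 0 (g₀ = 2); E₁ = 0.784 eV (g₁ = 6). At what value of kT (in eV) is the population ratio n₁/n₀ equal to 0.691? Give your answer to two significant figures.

0.53 eV

n₁/n₀ = (g₁/g₀) exp[−(E₁−E₀)/kT] = 0.691.
⇒ (E₁−E₀)/kT = ln((6/2)/0.691) = ln(4.342) = 1.468.
kT = 0.784 eV / 1.468 = 0.53 eV.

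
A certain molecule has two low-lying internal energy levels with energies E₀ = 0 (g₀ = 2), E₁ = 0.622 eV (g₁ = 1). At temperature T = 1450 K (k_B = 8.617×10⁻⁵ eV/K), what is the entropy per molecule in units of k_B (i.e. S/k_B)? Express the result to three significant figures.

0.714

k_BT = 8.617×10⁻⁵ × 1450 K = 0.12495 eV.
Eᵢ/kT = 0, 4.9780.
Z = Σ gᵢe^(−Eᵢ/kT) = 2·e^(−0) + 1·e^(−4.9780) = 2.0000 + 0.0068878 = 2.0069.
⟨E⟩ = Σ EᵢPᵢ = 0.0021347 eV.
S/k_B = ln Z + ⟨E⟩/kT = ln(2.0069) + 0.0021347/0.12495 = 0.69659 + 0.017084 = 0.714.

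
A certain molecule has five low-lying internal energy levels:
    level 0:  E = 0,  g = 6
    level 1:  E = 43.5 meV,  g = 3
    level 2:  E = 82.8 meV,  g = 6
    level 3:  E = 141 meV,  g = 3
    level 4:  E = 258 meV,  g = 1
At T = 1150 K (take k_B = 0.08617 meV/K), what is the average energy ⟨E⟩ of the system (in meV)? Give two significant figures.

37 meV

k_BT = 0.08617 × 1150 K = 99.10 meV.
Eᵢ/kT = 0, 0.4390, 0.8355, 1.423, 2.603.
Z = Σ gᵢe^(−Eᵢ/kT) = 6·e^(−0) + 3·e^(−0.4390) + 6·e^(−0.8355) + 3·e^(−1.423) + 1·e^(−2.603) = 6.000 + 1.934 + 2.602 + 0.7230 + 0.07405 = 11.33.
⟨E⟩ = Σ Eᵢ gᵢe^(−Eᵢ/kT) / Z = (0·6.000 + 43.5·1.934 + 82.8·2.602 + 141·0.7230 + 258·0.07405) / 11.33 = 37 meV.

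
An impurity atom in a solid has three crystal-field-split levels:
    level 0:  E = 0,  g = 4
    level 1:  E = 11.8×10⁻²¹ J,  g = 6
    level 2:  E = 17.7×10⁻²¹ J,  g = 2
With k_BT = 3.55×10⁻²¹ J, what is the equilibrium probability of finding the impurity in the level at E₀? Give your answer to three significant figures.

0.946

Eᵢ/kT = 0, 3.3239, 4.9859.
Z = Σ gᵢe^(−Eᵢ/kT) = 4·e^(−0) + 6·e^(−3.3239) + 2·e^(−4.9859) = 4.0000 + 0.21607 + 0.013667 = 4.2297.
P₀ = g₀ e^(−E₀/kT) / Z = 4.0000/4.2297 = 0.946.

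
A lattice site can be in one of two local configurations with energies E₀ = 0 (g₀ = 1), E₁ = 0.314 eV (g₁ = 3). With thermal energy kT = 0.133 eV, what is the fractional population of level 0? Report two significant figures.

Eᵢ/kT = 0, 2.361.
Z = Σ gᵢe^(−Eᵢ/kT) = 1·e^(−0) + 3·e^(−2.361) = 1.000 + 0.2830 = 1.283.
P₀ = g₀ e^(−E₀/kT) / Z = 1.000/1.283 = 0.78.

0.78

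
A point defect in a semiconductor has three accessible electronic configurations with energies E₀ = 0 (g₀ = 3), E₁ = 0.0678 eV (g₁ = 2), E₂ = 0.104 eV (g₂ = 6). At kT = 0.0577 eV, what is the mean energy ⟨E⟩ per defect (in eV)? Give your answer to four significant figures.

Eᵢ/kT = 0, 1.17504, 1.80243.
Z = Σ gᵢe^(−Eᵢ/kT) = 3·e^(−0) + 2·e^(−1.17504) + 6·e^(−1.80243) = 3.00000 + 0.617613 + 0.989386 = 4.60700.
⟨E⟩ = Σ Eᵢ gᵢe^(−Eᵢ/kT) / Z = (0·3.00000 + 0.0678·0.617613 + 0.104·0.989386) / 4.60700 = 0.03142 eV.

0.03142 eV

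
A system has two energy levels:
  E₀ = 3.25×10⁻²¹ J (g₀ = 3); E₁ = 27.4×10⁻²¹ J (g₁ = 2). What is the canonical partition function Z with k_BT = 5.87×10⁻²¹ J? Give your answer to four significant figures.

Eᵢ/kT = 0.553663, 4.66780.
Z = Σ gᵢe^(−Eᵢ/kT) = 3·e^(−0.553663) + 2·e^(−4.66780) = 1.72452 + 0.0187858 = 1.74331.

Z = 1.743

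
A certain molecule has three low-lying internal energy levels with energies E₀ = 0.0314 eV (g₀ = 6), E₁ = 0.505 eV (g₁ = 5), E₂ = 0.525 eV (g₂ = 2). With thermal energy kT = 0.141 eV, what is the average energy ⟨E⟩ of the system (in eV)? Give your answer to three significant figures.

Eᵢ/kT = 0.22270, 3.5816, 3.7234.
Z = Σ gᵢe^(−Eᵢ/kT) = 6·e^(−0.22270) + 5·e^(−3.5816) + 2·e^(−3.7234) = 4.8021 + 0.13916 + 0.048303 = 4.9896.
⟨E⟩ = Σ Eᵢ gᵢe^(−Eᵢ/kT) / Z = (0.0314·4.8021 + 0.505·0.13916 + 0.525·0.048303) / 4.9896 = 0.0494 eV.

0.0494 eV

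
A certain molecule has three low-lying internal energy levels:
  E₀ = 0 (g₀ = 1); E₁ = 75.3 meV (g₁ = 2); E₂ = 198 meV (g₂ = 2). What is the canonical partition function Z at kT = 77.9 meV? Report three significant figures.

Z = 1.92

Eᵢ/kT = 0, 0.96662, 2.5417.
Z = Σ gᵢe^(−Eᵢ/kT) = 1·e^(−0) + 2·e^(−0.96662) + 2·e^(−2.5417) = 1.0000 + 0.76073 + 0.15746 = 1.9182.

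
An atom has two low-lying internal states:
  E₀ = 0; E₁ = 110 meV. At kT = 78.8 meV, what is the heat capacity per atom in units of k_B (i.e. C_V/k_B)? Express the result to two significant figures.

0.31

Eᵢ/kT = 0, 1.396.
Z = Σ e^(−Eᵢ/kT) = e^(−0) + e^(−1.396) = 1.000 + 0.2476 = 1.248.
⟨E⟩ = 21.82 meV, ⟨E²⟩ = 2401 meV².
C_V/k_B = (⟨E²⟩ − ⟨E⟩²)/(kT)² = (2401 − 476.1)/6209 = 0.31.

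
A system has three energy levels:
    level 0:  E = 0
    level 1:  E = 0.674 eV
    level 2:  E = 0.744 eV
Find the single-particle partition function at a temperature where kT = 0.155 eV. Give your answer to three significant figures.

Eᵢ/kT = 0, 4.3484, 4.8000.
Z = Σ e^(−Eᵢ/kT) = e^(−0) + e^(−4.3484) + e^(−4.8000) = 1.0000 + 0.012927 + 0.0082297 = 1.0212.

Z = 1.02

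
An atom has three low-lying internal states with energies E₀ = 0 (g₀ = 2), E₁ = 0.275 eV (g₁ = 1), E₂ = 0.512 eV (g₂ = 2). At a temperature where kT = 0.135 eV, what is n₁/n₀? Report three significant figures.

0.0652

n₁/n₀ = (g₁/g₀) exp[−(E₁−E₀)/kT] = (1/2) × exp(−(0.275 eV)/(0.135 eV)) = (1/2) × exp(-2.0370) = 0.0652.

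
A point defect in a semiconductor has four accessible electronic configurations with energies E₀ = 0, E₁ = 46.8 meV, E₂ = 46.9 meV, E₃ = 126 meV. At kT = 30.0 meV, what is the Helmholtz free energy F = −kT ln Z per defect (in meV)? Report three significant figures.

-10.8 meV

Eᵢ/kT = 0, 1.5600, 1.5633, 4.2000.
Z = Σ e^(−Eᵢ/kT) = e^(−0) + e^(−1.5600) + e^(−1.5633) + e^(−4.2000) = 1.0000 + 0.21014 + 0.20944 + 0.014996 = 1.4346.
F = −kT ln Z = −30.0 × ln(1.4346) = −30.0 × 0.36089 = -10.8 meV.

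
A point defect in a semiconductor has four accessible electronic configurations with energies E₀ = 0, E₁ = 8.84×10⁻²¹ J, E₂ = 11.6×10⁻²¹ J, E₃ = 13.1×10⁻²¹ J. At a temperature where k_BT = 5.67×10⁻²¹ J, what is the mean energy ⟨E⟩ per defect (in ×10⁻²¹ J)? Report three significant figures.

3.24 ×10⁻²¹ J

Eᵢ/kT = 0, 1.5591, 2.0459, 2.3104.
Z = Σ e^(−Eᵢ/kT) = e^(−0) + e^(−1.5591) + e^(−2.0459) + e^(−2.3104) = 1.0000 + 0.21033 + 0.12926 + 0.099222 = 1.4388.
⟨E⟩ = Σ Eᵢ e^(−Eᵢ/kT) / Z = (0·1.0000 + 8.84·0.21033 + 11.6·0.12926 + 13.1·0.099222) / 1.4388 = 3.24 ×10⁻²¹ J.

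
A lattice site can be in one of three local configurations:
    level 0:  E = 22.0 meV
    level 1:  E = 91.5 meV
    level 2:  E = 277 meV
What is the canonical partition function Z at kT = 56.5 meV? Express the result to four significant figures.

Eᵢ/kT = 0.389381, 1.61947, 4.90265.
Z = Σ e^(−Eᵢ/kT) = e^(−0.389381) + e^(−1.61947) + e^(−4.90265) = 0.677476 + 0.198004 + 0.00742688 = 0.882907.

Z = 0.8829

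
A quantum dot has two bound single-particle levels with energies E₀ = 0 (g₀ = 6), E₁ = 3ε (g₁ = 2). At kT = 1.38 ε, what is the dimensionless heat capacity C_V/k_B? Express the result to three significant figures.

Eᵢ/kT = 0, 2.1739.
Z = Σ gᵢe^(−Eᵢ/kT) = 6·e^(−0) + 2·e^(−2.1739) = 6.0000 + 0.22747 = 6.2275.
⟨E⟩ = 0.10958 ε, ⟨E²⟩ = 0.32874 ε².
C_V/k_B = (⟨E²⟩ − ⟨E⟩²)/(kT)² = (0.32874 − 0.012008)/1.9044 = 0.166.

0.166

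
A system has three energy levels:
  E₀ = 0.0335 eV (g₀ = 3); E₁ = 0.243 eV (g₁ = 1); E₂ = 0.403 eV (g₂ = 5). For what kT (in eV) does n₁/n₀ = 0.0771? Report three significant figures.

n₁/n₀ = (g₁/g₀) exp[−(E₁−E₀)/kT] = 0.0771.
⇒ (E₁−E₀)/kT = ln((1/3)/0.0771) = ln(4.3234) = 1.4640.
kT = 0.2095 eV / 1.4640 = 0.143 eV.

0.143 eV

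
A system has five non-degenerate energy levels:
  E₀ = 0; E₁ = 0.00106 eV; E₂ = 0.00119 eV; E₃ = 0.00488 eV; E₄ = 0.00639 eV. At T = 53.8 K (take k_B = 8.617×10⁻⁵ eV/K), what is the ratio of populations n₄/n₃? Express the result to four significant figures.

0.7220

k_BT = 8.617×10⁻⁵ × 53.8 K = 0.00463595 eV.
n₄/n₃ = exp[−(E₄−E₃)/kT] = exp(−(0.00151 eV)/(0.00463595 eV)) = exp(-0.325715) = 0.7220.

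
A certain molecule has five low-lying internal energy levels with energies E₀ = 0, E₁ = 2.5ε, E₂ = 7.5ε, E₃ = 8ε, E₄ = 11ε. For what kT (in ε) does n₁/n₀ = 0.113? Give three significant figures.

n₁/n₀ = exp[−(E₁−E₀)/kT] = 0.113.
⇒ (E₁−E₀)/kT = ln(1/0.113) = ln(8.8496) = 2.1804.
kT = 2.5ε / 2.1804 = 1.15 ε.

1.15 ε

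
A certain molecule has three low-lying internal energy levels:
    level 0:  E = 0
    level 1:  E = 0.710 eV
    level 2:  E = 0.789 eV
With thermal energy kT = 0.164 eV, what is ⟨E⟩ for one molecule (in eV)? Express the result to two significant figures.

Eᵢ/kT = 0, 4.329, 4.811.
Z = Σ e^(−Eᵢ/kT) = e^(−0) + e^(−4.329) + e^(−4.811) = 1.000 + 0.01318 + 0.008140 = 1.021.
⟨E⟩ = Σ Eᵢ e^(−Eᵢ/kT) / Z = (0·1.000 + 0.710·0.01318 + 0.789·0.008140) / 1.021 = 0.015 eV.

0.015 eV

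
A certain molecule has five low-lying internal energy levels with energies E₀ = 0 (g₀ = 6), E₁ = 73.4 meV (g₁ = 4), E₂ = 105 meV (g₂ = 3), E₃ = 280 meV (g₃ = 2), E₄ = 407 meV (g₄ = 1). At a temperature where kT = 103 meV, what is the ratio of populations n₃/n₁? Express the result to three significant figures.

0.0673

n₃/n₁ = (g₃/g₁) exp[−(E₃−E₁)/kT] = (2/4) × exp(−(206.6 meV)/(103 meV)) = (2/4) × exp(-2.0058) = 0.0673.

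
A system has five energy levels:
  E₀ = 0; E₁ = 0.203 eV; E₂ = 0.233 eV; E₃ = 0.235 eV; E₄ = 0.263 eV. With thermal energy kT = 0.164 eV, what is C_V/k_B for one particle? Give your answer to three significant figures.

0.503

Eᵢ/kT = 0, 1.2378, 1.4207, 1.4329, 1.6037.
Z = Σ e^(−Eᵢ/kT) = e^(−0) + e^(−1.2378) + e^(−1.4207) + e^(−1.4329) + e^(−1.6037) = 1.0000 + 0.29002 + 0.24154 + 0.23862 + 0.20115 = 1.9713.
⟨E⟩ = 0.11370 eV, ⟨E²⟩ = 0.026457 eV².
C_V/k_B = (⟨E²⟩ − ⟨E⟩²)/(kT)² = (0.026457 − 0.012928)/0.026896 = 0.503.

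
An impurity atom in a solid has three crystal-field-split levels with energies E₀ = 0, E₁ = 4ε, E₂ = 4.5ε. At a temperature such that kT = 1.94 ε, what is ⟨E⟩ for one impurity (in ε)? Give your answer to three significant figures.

0.776 ε

Eᵢ/kT = 0, 2.0619, 2.3196.
Z = Σ e^(−Eᵢ/kT) = e^(−0) + e^(−2.0619) + e^(−2.3196) = 1.0000 + 0.12721 + 0.098313 = 1.2255.
⟨E⟩ = Σ Eᵢ e^(−Eᵢ/kT) / Z = (0·1.0000 + 4·0.12721 + 4.5·0.098313) / 1.2255 = 0.776 ε.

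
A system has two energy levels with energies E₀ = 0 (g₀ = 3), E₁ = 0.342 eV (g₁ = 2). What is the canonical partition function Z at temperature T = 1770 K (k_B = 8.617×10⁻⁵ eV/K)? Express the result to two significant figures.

Z = 3.2

k_BT = 8.617×10⁻⁵ × 1770 K = 0.1525 eV.
Eᵢ/kT = 0, 2.243.
Z = Σ gᵢe^(−Eᵢ/kT) = 3·e^(−0) + 2·e^(−2.243) = 3.000 + 0.2123 = 3.212.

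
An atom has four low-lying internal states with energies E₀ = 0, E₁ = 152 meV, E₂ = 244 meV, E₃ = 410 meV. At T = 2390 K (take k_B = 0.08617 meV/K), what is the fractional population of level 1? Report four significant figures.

0.2489

k_BT = 0.08617 × 2390 K = 205.946 meV.
Eᵢ/kT = 0, 0.738058, 1.18478, 1.99081.
Z = Σ e^(−Eᵢ/kT) = e^(−0) + e^(−0.738058) + e^(−1.18478) + e^(−1.99081) = 1.00000 + 0.478041 + 0.305813 + 0.136585 = 1.92044.
P₁ = e^(−E₁/kT) / Z = 0.478041/1.92044 = 0.2489.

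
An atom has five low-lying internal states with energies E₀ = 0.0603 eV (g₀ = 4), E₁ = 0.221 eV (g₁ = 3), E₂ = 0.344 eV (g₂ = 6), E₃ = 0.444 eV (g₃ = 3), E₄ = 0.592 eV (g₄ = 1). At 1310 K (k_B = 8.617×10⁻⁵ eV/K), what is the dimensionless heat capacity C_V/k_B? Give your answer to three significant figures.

k_BT = 8.617×10⁻⁵ × 1310 K = 0.11288 eV.
Eᵢ/kT = 0.53420, 1.9578, 3.0475, 3.9334, 5.2445.
Z = Σ gᵢe^(−Eᵢ/kT) = 4·e^(−0.53420) + 3·e^(−1.9578) + 6·e^(−3.0475) + 3·e^(−3.9334) + 1·e^(−5.2445) = 2.3446 + 0.42351 + 0.28486 + 0.058731 + 0.0052765 = 3.1170.
⟨E⟩ = 0.11619 eV, ⟨E²⟩ = 0.024493 eV².
C_V/k_B = (⟨E²⟩ − ⟨E⟩²)/(kT)² = (0.024493 − 0.013500)/0.012742 = 0.863.

0.863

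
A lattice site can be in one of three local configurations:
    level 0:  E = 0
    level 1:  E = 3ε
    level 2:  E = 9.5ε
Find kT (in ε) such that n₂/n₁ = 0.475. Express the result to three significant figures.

n₂/n₁ = exp[−(E₂−E₁)/kT] = 0.475.
⇒ (E₂−E₁)/kT = ln(1/0.475) = ln(2.1053) = 0.74446.
kT = 6.5ε / 0.74446 = 8.73 ε.

8.73 ε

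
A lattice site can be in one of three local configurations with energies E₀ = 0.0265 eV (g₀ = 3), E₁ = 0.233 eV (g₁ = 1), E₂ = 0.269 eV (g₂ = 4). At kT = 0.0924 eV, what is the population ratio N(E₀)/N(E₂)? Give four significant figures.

10.35

n₀/n₂ = (g₀/g₂) exp[−(E₀−E₂)/kT] = (3/4) × exp(−(-0.2425 eV)/(0.0924 eV)) = (3/4) × exp(2.62446) = 10.35.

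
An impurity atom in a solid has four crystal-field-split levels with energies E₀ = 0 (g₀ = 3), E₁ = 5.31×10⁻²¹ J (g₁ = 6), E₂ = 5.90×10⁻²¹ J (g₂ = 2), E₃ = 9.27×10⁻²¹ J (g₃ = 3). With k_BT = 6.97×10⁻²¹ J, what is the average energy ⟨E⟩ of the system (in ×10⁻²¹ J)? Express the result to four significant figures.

Eᵢ/kT = 0, 0.761836, 0.846485, 1.32999.
Z = Σ gᵢe^(−Eᵢ/kT) = 3·e^(−0) + 6·e^(−0.761836) + 2·e^(−0.846485) + 3·e^(−1.32999) = 3.00000 + 2.80085 + 0.857840 + 0.793440 = 7.45213.
⟨E⟩ = Σ Eᵢ gᵢe^(−Eᵢ/kT) / Z = (0·3.00000 + 5.31·2.80085 + 5.90·0.857840 + 9.27·0.793440) / 7.45213 = 3.662 ×10⁻²¹ J.

3.662 ×10⁻²¹ J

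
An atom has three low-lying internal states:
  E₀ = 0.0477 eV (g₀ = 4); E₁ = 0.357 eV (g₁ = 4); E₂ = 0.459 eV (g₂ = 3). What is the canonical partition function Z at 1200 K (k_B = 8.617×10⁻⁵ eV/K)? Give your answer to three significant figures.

k_BT = 8.617×10⁻⁵ × 1200 K = 0.10340 eV.
Eᵢ/kT = 0.46132, 3.4526, 4.4391.
Z = Σ gᵢe^(−Eᵢ/kT) = 4·e^(−0.46132) + 4·e^(−3.4526) + 3·e^(−4.4391) = 2.5218 + 0.12665 + 0.035420 = 2.6839.

Z = 2.68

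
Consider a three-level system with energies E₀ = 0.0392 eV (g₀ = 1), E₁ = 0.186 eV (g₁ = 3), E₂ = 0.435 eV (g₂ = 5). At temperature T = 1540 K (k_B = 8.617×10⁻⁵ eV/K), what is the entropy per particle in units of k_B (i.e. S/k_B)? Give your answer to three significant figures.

k_BT = 8.617×10⁻⁵ × 1540 K = 0.13270 eV.
Eᵢ/kT = 0.29540, 1.4017, 3.2781.
Z = Σ gᵢe^(−Eᵢ/kT) = 1·e^(−0.29540) + 3·e^(−1.4017) + 5·e^(−3.2781) = 0.74423 + 0.73853 + 0.18850 = 1.6713.
⟨E⟩ = Σ EᵢPᵢ = 0.14871 eV.
S/k_B = ln Z + ⟨E⟩/kT = ln(1.6713) + 0.14871/0.13270 = 0.51360 + 1.1206 = 1.63.

1.63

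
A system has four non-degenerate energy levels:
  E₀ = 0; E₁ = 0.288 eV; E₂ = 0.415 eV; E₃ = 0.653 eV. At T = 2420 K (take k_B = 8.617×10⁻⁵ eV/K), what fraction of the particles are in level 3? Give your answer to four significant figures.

k_BT = 8.617×10⁻⁵ × 2420 K = 0.208531 eV.
Eᵢ/kT = 0, 1.38109, 1.99011, 3.13143.
Z = Σ e^(−Eᵢ/kT) = e^(−0) + e^(−1.38109) + e^(−1.99011) + e^(−3.13143) = 1.00000 + 0.251304 + 0.136680 + 0.0436553 = 1.43164.
P₃ = e^(−E₃/kT) / Z = 0.0436553/1.43164 = 0.03049.

0.03049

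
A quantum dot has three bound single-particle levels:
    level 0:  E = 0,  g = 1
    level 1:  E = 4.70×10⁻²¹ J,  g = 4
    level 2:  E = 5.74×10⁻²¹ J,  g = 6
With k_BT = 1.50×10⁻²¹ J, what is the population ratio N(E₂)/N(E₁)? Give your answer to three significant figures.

0.750

n₂/n₁ = (g₂/g₁) exp[−(E₂−E₁)/kT] = (6/4) × exp(−(1.04 ×10⁻²¹ J)/(1.50 ×10⁻²¹ J)) = (6/4) × exp(-0.69333) = 0.750.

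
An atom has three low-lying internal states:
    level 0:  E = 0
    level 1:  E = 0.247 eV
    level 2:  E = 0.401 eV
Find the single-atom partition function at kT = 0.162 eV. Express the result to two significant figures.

Eᵢ/kT = 0, 1.525, 2.475.
Z = Σ e^(−Eᵢ/kT) = e^(−0) + e^(−1.525) + e^(−2.475) = 1.000 + 0.2176 + 0.08416 = 1.302.

Z = 1.3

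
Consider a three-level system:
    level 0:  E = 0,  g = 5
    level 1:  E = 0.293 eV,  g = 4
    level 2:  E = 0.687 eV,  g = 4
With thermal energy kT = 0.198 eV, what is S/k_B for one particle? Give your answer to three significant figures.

Eᵢ/kT = 0, 1.4798, 3.4697.
Z = Σ gᵢe^(−Eᵢ/kT) = 5·e^(−0) + 4·e^(−1.4798) + 4·e^(−3.4697) = 5.0000 + 0.91073 + 0.12451 = 6.0352.
⟨E⟩ = Σ EᵢPᵢ = 0.058388 eV.
S/k_B = ln Z + ⟨E⟩/kT = ln(6.0352) + 0.058388/0.198 = 1.7976 + 0.29489 = 2.09.

2.09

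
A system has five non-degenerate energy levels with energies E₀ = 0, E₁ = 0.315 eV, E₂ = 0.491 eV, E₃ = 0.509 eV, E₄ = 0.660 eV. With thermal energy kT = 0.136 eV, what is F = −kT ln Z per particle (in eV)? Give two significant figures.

Eᵢ/kT = 0, 2.316, 3.610, 3.743, 4.853.
Z = Σ e^(−Eᵢ/kT) = e^(−0) + e^(−2.316) + e^(−3.610) + e^(−3.743) + e^(−4.853) = 1.000 + 0.09867 + 0.02705 + 0.02368 + 0.007805 = 1.157.
F = −kT ln Z = −0.136 × ln(1.157) = −0.136 × 0.1458 = -0.020 eV.

-0.020 eV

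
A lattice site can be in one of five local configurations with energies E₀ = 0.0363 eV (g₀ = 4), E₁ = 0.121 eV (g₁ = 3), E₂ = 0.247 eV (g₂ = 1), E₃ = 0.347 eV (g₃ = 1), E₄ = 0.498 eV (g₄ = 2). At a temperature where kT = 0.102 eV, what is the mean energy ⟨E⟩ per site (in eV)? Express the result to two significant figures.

Eᵢ/kT = 0.3559, 1.186, 2.422, 3.402, 4.882.
Z = Σ gᵢe^(−Eᵢ/kT) = 4·e^(−0.3559) + 3·e^(−1.186) + 1·e^(−2.422) + 1·e^(−3.402) + 2·e^(−4.882) = 2.802 + 0.9163 + 0.08874 + 0.03331 + 0.01516 = 3.856.
⟨E⟩ = Σ Eᵢ gᵢe^(−Eᵢ/kT) / Z = (0.0363·2.802 + 0.121·0.9163 + 0.247·0.08874 + 0.347·0.03331 + 0.498·0.01516) / 3.856 = 0.066 eV.

0.066 eV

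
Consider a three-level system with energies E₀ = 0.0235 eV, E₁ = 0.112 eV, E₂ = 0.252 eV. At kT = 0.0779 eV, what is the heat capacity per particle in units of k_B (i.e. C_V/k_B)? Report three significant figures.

Eᵢ/kT = 0.30167, 1.4377, 3.2349.
Z = Σ e^(−Eᵢ/kT) = e^(−0.30167) + e^(−1.4377) + e^(−3.2349) = 0.73958 + 0.23747 + 0.039364 = 1.0164.
⟨E⟩ = 0.053027 eV, ⟨E²⟩ = 0.0057920 eV².
C_V/k_B = (⟨E²⟩ − ⟨E⟩²)/(kT)² = (0.0057920 − 0.0028119)/0.0060684 = 0.491.

0.491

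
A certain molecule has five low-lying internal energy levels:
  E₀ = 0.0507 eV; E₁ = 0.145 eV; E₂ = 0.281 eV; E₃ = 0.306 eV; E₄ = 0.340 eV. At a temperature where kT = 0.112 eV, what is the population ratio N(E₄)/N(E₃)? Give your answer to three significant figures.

0.738

n₄/n₃ = exp[−(E₄−E₃)/kT] = exp(−(0.034 eV)/(0.112 eV)) = exp(-0.30357) = 0.738.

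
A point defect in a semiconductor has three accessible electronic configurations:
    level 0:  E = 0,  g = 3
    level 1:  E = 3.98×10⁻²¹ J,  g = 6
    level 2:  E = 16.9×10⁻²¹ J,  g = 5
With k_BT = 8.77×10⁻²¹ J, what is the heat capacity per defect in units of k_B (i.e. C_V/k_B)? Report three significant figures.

0.290

Eᵢ/kT = 0, 0.45382, 1.9270.
Z = Σ gᵢe^(−Eᵢ/kT) = 3·e^(−0) + 6·e^(−0.45382) + 5·e^(−1.9270) = 3.0000 + 3.8112 + 0.72792 = 7.5391.
⟨E⟩ = 3.6437, ⟨E²⟩ = 35.584.
C_V/k_B = (⟨E²⟩ − ⟨E⟩²)/(kT)² = (35.584 − 13.277)/76.913 = 0.290.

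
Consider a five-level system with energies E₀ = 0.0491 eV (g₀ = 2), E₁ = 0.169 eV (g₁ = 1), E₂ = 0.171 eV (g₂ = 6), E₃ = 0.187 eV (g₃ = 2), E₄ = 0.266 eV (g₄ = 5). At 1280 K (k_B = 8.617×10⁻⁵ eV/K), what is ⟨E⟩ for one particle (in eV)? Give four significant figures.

k_BT = 8.617×10⁻⁵ × 1280 K = 0.110298 eV.
Eᵢ/kT = 0.445158, 1.53221, 1.55035, 1.69541, 2.41165.
Z = Σ gᵢe^(−Eᵢ/kT) = 2·e^(−0.445158) + 1·e^(−1.53221) + 6·e^(−1.55035) + 2·e^(−1.69541) + 5·e^(−2.41165) = 1.28145 + 0.216058 + 1.27304 + 0.367048 + 0.448336 = 3.58593.
⟨E⟩ = Σ Eᵢ gᵢe^(−Eᵢ/kT) / Z = (0.0491·1.28145 + 0.169·0.216058 + 0.171·1.27304 + 0.187·0.367048 + 0.266·0.448336) / 3.58593 = 0.1408 eV.

0.1408 eV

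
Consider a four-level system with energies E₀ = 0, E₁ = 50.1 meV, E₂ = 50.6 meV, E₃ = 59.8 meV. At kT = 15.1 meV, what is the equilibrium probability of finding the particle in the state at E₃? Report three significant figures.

0.0175

Eᵢ/kT = 0, 3.3179, 3.3510, 3.9603.
Z = Σ e^(−Eᵢ/kT) = e^(−0) + e^(−3.3179) + e^(−3.3510) + e^(−3.9603) = 1.0000 + 0.036229 + 0.035049 + 0.019057 = 1.0903.
P₃ = e^(−E₃/kT) / Z = 0.019057/1.0903 = 0.0175.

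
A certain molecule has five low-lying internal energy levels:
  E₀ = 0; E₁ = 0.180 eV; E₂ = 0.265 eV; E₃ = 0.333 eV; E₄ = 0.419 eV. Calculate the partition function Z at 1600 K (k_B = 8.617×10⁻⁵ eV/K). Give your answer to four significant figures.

k_BT = 8.617×10⁻⁵ × 1600 K = 0.137872 eV.
Eᵢ/kT = 0, 1.30556, 1.92207, 2.41528, 3.03905.
Z = Σ e^(−Eᵢ/kT) = e^(−0) + e^(−1.30556) + e^(−1.92207) + e^(−2.41528) + e^(−3.03905) = 1.00000 + 0.271021 + 0.146304 + 0.0893423 + 0.0478804 = 1.55455.

Z = 1.555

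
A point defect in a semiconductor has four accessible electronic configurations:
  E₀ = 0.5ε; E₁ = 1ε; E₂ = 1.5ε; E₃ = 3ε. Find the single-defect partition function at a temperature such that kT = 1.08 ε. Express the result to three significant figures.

Z = 1.34

Eᵢ/kT = 0.46296, 0.92593, 1.3889, 2.7778.
Z = Σ e^(−Eᵢ/kT) = e^(−0.46296) + e^(−0.92593) + e^(−1.3889) + e^(−2.7778) = 0.62942 + 0.39616 + 0.24935 + 0.062175 = 1.3371.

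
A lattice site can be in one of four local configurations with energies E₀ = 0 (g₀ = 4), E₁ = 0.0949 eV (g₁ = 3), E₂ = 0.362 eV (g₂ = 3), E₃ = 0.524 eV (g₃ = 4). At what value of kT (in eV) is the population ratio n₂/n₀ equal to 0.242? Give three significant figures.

0.320 eV

n₂/n₀ = (g₂/g₀) exp[−(E₂−E₀)/kT] = 0.242.
⇒ (E₂−E₀)/kT = ln((3/4)/0.242) = ln(3.0992) = 1.1311.
kT = 0.362 eV / 1.1311 = 0.320 eV.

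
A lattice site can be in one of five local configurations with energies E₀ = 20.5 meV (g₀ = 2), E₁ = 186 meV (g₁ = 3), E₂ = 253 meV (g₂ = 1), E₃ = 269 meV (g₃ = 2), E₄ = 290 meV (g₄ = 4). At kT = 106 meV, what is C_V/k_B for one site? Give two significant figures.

Eᵢ/kT = 0.1934, 1.755, 2.387, 2.538, 2.736.
Z = Σ gᵢe^(−Eᵢ/kT) = 2·e^(−0.1934) + 3·e^(−1.755) + 1·e^(−2.387) + 2·e^(−2.538) + 4·e^(−2.736) = 1.648 + 0.5187 + 0.09190 + 0.1580 + 0.2593 = 2.676.
⟨E⟩ = 101.3 meV, ⟨E²⟩ = 21580 meV².
C_V/k_B = (⟨E²⟩ − ⟨E⟩²)/(kT)² = (21580 − 10260)/11240 = 1.0.

1.0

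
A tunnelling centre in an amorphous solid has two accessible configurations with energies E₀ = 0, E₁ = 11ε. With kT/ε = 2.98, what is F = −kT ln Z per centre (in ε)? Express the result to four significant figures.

Eᵢ/kT = 0, 3.69128.
Z = Σ e^(−Eᵢ/kT) = e^(−0) + e^(−3.69128) = 1.00000 + 0.0249401 = 1.02494.
F = −kT ln Z = −2.98 × ln(1.02494) = −2.98 × 0.0246341 = -0.07341 ε.

-0.07341 ε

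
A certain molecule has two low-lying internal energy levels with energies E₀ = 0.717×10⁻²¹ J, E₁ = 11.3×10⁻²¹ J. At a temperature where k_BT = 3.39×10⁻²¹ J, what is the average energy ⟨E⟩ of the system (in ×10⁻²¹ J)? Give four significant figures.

1.164 ×10⁻²¹ J

Eᵢ/kT = 0.211504, 3.33333.
Z = Σ e^(−Eᵢ/kT) = e^(−0.211504) + e^(−3.33333) = 0.809366 + 0.0356741 = 0.845040.
⟨E⟩ = Σ Eᵢ e^(−Eᵢ/kT) / Z = (0.717·0.809366 + 11.3·0.0356741) / 0.845040 = 1.164 ×10⁻²¹ J.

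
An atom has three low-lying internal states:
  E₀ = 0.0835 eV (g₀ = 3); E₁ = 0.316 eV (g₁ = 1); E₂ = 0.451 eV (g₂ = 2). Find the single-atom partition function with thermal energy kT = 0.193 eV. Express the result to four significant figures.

Eᵢ/kT = 0.432642, 1.63731, 2.33679.
Z = Σ gᵢe^(−Eᵢ/kT) = 3·e^(−0.432642) + 1·e^(−1.63731) + 2·e^(−2.33679) = 1.94638 + 0.194503 + 0.193275 = 2.33416.

Z = 2.334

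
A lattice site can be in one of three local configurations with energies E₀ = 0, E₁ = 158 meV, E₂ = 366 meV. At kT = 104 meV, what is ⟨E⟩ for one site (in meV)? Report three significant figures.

Eᵢ/kT = 0, 1.5192, 3.5192.
Z = Σ e^(−Eᵢ/kT) = e^(−0) + e^(−1.5192) + e^(−3.5192) = 1.0000 + 0.21889 + 0.029623 = 1.2485.
⟨E⟩ = Σ Eᵢ e^(−Eᵢ/kT) / Z = (0·1.0000 + 158·0.21889 + 366·0.029623) / 1.2485 = 36.4 meV.

36.4 meV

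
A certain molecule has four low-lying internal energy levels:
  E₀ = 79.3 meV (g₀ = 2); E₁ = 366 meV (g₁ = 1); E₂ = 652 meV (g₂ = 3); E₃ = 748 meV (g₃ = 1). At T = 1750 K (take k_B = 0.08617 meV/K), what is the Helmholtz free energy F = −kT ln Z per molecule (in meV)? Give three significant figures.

-41.5 meV

k_BT = 0.08617 × 1750 K = 150.80 meV.
Eᵢ/kT = 0.52586, 2.4271, 4.3236, 4.9602.
Z = Σ gᵢe^(−Eᵢ/kT) = 2·e^(−0.52586) + 1·e^(−2.4271) + 3·e^(−4.3236) + 1·e^(−4.9602) = 1.1821 + 0.088293 + 0.039756 + 0.0070115 = 1.3172.
F = −kT ln Z = −150.80 × ln(1.3172) = −150.80 × 0.27551 = -41.5 meV.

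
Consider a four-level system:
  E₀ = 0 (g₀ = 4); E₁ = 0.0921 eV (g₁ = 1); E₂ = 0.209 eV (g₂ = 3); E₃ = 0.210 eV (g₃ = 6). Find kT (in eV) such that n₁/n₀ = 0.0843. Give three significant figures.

0.0847 eV

n₁/n₀ = (g₁/g₀) exp[−(E₁−E₀)/kT] = 0.0843.
⇒ (E₁−E₀)/kT = ln((1/4)/0.0843) = ln(2.9656) = 1.0871.
kT = 0.0921 eV / 1.0871 = 0.0847 eV.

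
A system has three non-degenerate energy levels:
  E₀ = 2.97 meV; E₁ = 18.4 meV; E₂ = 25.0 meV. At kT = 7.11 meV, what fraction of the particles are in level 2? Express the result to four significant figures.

Eᵢ/kT = 0.417722, 2.58790, 3.51617.
Z = Σ e^(−Eᵢ/kT) = e^(−0.417722) + e^(−2.58790) + e^(−3.51617) = 0.658545 + 0.0751777 + 0.0297130 = 0.763436.
P₂ = e^(−E₂/kT) / Z = 0.0297130/0.763436 = 0.03892.

0.03892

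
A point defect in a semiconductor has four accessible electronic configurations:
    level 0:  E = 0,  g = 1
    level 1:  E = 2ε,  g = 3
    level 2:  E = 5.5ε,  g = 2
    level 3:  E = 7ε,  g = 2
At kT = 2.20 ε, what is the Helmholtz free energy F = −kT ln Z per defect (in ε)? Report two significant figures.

Eᵢ/kT = 0, 0.9091, 2.500, 3.182.
Z = Σ gᵢe^(−Eᵢ/kT) = 1·e^(−0) + 3·e^(−0.9091) + 2·e^(−2.500) + 2·e^(−3.182) = 1.000 + 1.209 + 0.1642 + 0.08301 = 2.456.
F = −kT ln Z = −2.20 × ln(2.456) = −2.20 × 0.8985 = -2.0 ε.

-2.0 ε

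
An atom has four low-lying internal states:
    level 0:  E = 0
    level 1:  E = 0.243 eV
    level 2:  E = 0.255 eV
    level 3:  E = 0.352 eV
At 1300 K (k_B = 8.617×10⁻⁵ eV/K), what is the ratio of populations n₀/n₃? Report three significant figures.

k_BT = 8.617×10⁻⁵ × 1300 K = 0.11202 eV.
n₀/n₃ = exp[−(E₀−E₃)/kT] = exp(−(-0.352 eV)/(0.11202 eV)) = exp(3.1423) = 23.2.

23.2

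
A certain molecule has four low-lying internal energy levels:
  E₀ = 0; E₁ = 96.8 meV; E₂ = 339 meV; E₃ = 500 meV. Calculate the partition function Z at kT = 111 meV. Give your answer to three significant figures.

Eᵢ/kT = 0, 0.87207, 3.0541, 4.5045.
Z = Σ e^(−Eᵢ/kT) = e^(−0) + e^(−0.87207) + e^(−3.0541) + e^(−4.5045) = 1.0000 + 0.41809 + 0.047165 + 0.011059 = 1.4763.

Z = 1.48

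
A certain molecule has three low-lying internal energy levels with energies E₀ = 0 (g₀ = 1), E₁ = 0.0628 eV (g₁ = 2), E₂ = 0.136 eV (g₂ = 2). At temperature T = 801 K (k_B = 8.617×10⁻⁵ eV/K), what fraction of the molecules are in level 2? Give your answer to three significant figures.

0.134

k_BT = 8.617×10⁻⁵ × 801 K = 0.069022 eV.
Eᵢ/kT = 0, 0.90985, 1.9704.
Z = Σ gᵢe^(−Eᵢ/kT) = 1·e^(−0) + 2·e^(−0.90985) + 2·e^(−1.9704) = 1.0000 + 0.80517 + 0.27880 = 2.0840.
P₂ = g₂ e^(−E₂/kT) / Z = 0.27880/2.0840 = 0.134.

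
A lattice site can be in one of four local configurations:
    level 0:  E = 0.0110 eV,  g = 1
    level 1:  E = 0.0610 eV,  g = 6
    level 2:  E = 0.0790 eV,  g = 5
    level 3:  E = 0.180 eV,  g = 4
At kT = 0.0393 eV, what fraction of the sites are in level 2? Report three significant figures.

Eᵢ/kT = 0.27990, 1.5522, 2.0102, 4.5802.
Z = Σ gᵢe^(−Eᵢ/kT) = 1·e^(−0.27990) + 6·e^(−1.5522) + 5·e^(−2.0102) + 4·e^(−4.5802) = 0.75586 + 1.2707 + 0.66981 + 0.041011 = 2.7374.
P₂ = g₂ e^(−E₂/kT) / Z = 0.66981/2.7374 = 0.245.

0.245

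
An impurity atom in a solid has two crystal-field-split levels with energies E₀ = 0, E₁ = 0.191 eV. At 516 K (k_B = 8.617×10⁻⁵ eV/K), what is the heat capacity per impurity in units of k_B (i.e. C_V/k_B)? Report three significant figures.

0.245

k_BT = 8.617×10⁻⁵ × 516 K = 0.044464 eV.
Eᵢ/kT = 0, 4.2956.
Z = Σ e^(−Eᵢ/kT) = e^(−0) + e^(−4.2956) = 1.0000 + 0.013628 = 1.0136.
⟨E⟩ = 0.0025680 eV, ⟨E²⟩ = 0.00049049 eV².
C_V/k_B = (⟨E²⟩ − ⟨E⟩²)/(kT)² = (0.00049049 − 0.0000065946)/0.0019770 = 0.245.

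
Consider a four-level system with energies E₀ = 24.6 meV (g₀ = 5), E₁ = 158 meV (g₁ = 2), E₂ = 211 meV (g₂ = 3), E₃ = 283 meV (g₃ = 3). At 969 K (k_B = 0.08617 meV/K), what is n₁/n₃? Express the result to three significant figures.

k_BT = 0.08617 × 969 K = 83.499 meV.
n₁/n₃ = (g₁/g₃) exp[−(E₁−E₃)/kT] = (2/3) × exp(−(-125 meV)/(83.499 meV)) = (2/3) × exp(1.4970) = 2.98.

2.98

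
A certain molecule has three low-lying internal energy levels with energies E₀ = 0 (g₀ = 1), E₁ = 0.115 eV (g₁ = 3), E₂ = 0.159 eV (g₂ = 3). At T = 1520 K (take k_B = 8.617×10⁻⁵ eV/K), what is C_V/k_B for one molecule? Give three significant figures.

0.244

k_BT = 8.617×10⁻⁵ × 1520 K = 0.13098 eV.
Eᵢ/kT = 0, 0.87800, 1.2139.
Z = Σ gᵢe^(−Eᵢ/kT) = 1·e^(−0) + 3·e^(−0.87800) + 3·e^(−1.2139) = 1.0000 + 1.2468 + 0.89111 = 3.1379.
⟨E⟩ = 0.090847 eV, ⟨E²⟩ = 0.012434 eV².
C_V/k_B = (⟨E²⟩ − ⟨E⟩²)/(kT)² = (0.012434 − 0.0082532)/0.017156 = 0.244.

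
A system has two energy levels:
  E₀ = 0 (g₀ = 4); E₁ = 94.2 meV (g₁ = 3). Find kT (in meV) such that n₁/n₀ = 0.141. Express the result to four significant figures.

56.36 meV

n₁/n₀ = (g₁/g₀) exp[−(E₁−E₀)/kT] = 0.141.
⇒ (E₁−E₀)/kT = ln((3/4)/0.141) = ln(5.31915) = 1.67131.
kT = 94.2 meV / 1.67131 = 56.36 meV.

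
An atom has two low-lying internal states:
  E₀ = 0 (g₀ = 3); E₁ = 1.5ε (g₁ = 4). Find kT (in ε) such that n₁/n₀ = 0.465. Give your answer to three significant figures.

n₁/n₀ = (g₁/g₀) exp[−(E₁−E₀)/kT] = 0.465.
⇒ (E₁−E₀)/kT = ln((4/3)/0.465) = ln(2.8674) = 1.0534.
kT = 1.5ε / 1.0534 = 1.42 ε.

1.42 ε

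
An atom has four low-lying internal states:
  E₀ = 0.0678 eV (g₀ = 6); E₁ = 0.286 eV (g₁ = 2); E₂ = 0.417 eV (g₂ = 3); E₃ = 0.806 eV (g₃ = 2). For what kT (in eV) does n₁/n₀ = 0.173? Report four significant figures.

n₁/n₀ = (g₁/g₀) exp[−(E₁−E₀)/kT] = 0.173.
⇒ (E₁−E₀)/kT = ln((2/6)/0.173) = ln(1.92678) = 0.655850.
kT = 0.2182 eV / 0.655850 = 0.3327 eV.

0.3327 eV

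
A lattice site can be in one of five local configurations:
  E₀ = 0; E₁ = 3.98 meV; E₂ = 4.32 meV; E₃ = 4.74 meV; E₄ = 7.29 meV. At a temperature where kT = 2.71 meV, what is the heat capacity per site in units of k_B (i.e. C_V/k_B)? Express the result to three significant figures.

Eᵢ/kT = 0, 1.4686, 1.5941, 1.7491, 2.6900.
Z = Σ e^(−Eᵢ/kT) = e^(−0) + e^(−1.4686) + e^(−1.5941) + e^(−1.7491) + e^(−2.6900) = 1.0000 + 0.23025 + 0.20309 + 0.17393 + 0.067881 = 1.6752.
⟨E⟩ = 1.8583 meV, ⟨E²⟩ = 8.9259 meV².
C_V/k_B = (⟨E²⟩ − ⟨E⟩²)/(kT)² = (8.9259 − 3.4533)/7.3441 = 0.745.

0.745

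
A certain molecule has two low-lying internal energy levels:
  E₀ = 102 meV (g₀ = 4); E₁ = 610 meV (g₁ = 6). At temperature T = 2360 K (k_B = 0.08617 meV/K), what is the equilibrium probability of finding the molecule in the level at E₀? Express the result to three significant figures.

0.890

k_BT = 0.08617 × 2360 K = 203.36 meV.
Eᵢ/kT = 0.50157, 2.9996.
Z = Σ gᵢe^(−Eᵢ/kT) = 4·e^(−0.50157) + 6·e^(−2.9996) = 2.4223 + 0.29884 = 2.7211.
P₀ = g₀ e^(−E₀/kT) / Z = 2.4223/2.7211 = 0.890.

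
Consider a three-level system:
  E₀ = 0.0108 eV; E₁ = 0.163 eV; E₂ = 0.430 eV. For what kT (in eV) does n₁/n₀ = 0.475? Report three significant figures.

0.204 eV

n₁/n₀ = exp[−(E₁−E₀)/kT] = 0.475.
⇒ (E₁−E₀)/kT = ln(1/0.475) = ln(2.1053) = 0.74446.
kT = 0.1522 eV / 0.74446 = 0.204 eV.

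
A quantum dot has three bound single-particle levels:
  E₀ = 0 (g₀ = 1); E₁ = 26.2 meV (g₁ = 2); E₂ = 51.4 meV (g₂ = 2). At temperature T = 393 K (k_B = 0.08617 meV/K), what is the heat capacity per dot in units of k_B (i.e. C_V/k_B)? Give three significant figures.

0.320

k_BT = 0.08617 × 393 K = 33.865 meV.
Eᵢ/kT = 0, 0.77366, 1.5178.
Z = Σ gᵢe^(−Eᵢ/kT) = 1·e^(−0) + 2·e^(−0.77366) + 2·e^(−1.5178) = 1.0000 + 0.92264 + 0.43839 = 2.3610.
⟨E⟩ = 19.782 meV, ⟨E²⟩ = 758.81 meV².
C_V/k_B = (⟨E²⟩ − ⟨E⟩²)/(kT)² = (758.81 − 391.33)/1146.8 = 0.320.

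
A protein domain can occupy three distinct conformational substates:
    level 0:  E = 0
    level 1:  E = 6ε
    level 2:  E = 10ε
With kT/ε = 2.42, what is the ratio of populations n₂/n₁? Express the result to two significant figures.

0.19

n₂/n₁ = exp[−(E₂−E₁)/kT] = exp(−(4ε)/(2.42ε)) = exp(-1.653) = 0.19.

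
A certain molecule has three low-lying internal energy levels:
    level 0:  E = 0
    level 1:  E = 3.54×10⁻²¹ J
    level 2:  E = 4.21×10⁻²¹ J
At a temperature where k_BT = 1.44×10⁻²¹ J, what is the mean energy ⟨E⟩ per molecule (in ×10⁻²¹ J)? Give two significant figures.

0.46 ×10⁻²¹ J

Eᵢ/kT = 0, 2.458, 2.924.
Z = Σ e^(−Eᵢ/kT) = e^(−0) + e^(−2.458) + e^(−2.924) = 1.000 + 0.08561 + 0.05372 = 1.139.
⟨E⟩ = Σ Eᵢ e^(−Eᵢ/kT) / Z = (0·1.000 + 3.54·0.08561 + 4.21·0.05372) / 1.139 = 0.46 ×10⁻²¹ J.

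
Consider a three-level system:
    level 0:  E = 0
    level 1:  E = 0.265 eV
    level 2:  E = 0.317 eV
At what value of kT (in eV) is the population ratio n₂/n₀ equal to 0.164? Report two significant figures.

0.18 eV

n₂/n₀ = exp[−(E₂−E₀)/kT] = 0.164.
⇒ (E₂−E₀)/kT = ln(1/0.164) = ln(6.098) = 1.808.
kT = 0.317 eV / 1.808 = 0.18 eV.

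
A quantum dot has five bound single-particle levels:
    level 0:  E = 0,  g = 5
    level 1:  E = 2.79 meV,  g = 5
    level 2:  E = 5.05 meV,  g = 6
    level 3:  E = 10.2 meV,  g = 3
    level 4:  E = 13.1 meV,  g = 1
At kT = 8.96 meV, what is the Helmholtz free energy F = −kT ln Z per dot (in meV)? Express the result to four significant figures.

-23.17 meV

Eᵢ/kT = 0, 0.311384, 0.563616, 1.13839, 1.46205.
Z = Σ gᵢe^(−Eᵢ/kT) = 5·e^(−0) + 5·e^(−0.311384) + 6·e^(−0.563616) + 3·e^(−1.13839) + 1·e^(−1.46205) = 5.00000 + 3.66216 + 3.41488 + 0.961003 + 0.231761 = 13.2698.
F = −kT ln Z = −8.96 × ln(13.2698) = −8.96 × 2.58549 = -23.17 meV.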